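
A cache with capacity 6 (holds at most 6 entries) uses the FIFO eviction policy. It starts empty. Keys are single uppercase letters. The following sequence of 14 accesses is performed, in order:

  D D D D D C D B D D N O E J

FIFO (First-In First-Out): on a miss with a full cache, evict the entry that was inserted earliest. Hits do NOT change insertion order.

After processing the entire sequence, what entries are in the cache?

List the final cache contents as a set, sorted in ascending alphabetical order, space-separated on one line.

FIFO simulation (capacity=6):
  1. access D: MISS. Cache (old->new): [D]
  2. access D: HIT. Cache (old->new): [D]
  3. access D: HIT. Cache (old->new): [D]
  4. access D: HIT. Cache (old->new): [D]
  5. access D: HIT. Cache (old->new): [D]
  6. access C: MISS. Cache (old->new): [D C]
  7. access D: HIT. Cache (old->new): [D C]
  8. access B: MISS. Cache (old->new): [D C B]
  9. access D: HIT. Cache (old->new): [D C B]
  10. access D: HIT. Cache (old->new): [D C B]
  11. access N: MISS. Cache (old->new): [D C B N]
  12. access O: MISS. Cache (old->new): [D C B N O]
  13. access E: MISS. Cache (old->new): [D C B N O E]
  14. access J: MISS, evict D. Cache (old->new): [C B N O E J]
Total: 7 hits, 7 misses, 1 evictions

Answer: B C E J N O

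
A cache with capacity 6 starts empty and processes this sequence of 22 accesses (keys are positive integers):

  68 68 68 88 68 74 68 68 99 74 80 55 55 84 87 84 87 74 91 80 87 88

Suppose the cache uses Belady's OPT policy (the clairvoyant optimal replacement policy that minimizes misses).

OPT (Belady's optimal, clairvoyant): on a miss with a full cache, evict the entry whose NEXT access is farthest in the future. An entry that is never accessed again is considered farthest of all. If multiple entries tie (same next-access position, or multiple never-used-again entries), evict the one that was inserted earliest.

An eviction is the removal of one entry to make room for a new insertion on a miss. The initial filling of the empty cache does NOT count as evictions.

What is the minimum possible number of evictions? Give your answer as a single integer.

OPT (Belady) simulation (capacity=6):
  1. access 68: MISS. Cache: [68]
  2. access 68: HIT. Next use of 68: step 3. Cache: [68]
  3. access 68: HIT. Next use of 68: step 5. Cache: [68]
  4. access 88: MISS. Cache: [68 88]
  5. access 68: HIT. Next use of 68: step 7. Cache: [68 88]
  6. access 74: MISS. Cache: [68 88 74]
  7. access 68: HIT. Next use of 68: step 8. Cache: [68 88 74]
  8. access 68: HIT. Next use of 68: never. Cache: [68 88 74]
  9. access 99: MISS. Cache: [68 88 74 99]
  10. access 74: HIT. Next use of 74: step 18. Cache: [68 88 74 99]
  11. access 80: MISS. Cache: [68 88 74 99 80]
  12. access 55: MISS. Cache: [68 88 74 99 80 55]
  13. access 55: HIT. Next use of 55: never. Cache: [68 88 74 99 80 55]
  14. access 84: MISS, evict 68 (next use: never). Cache: [88 74 99 80 55 84]
  15. access 87: MISS, evict 99 (next use: never). Cache: [88 74 80 55 84 87]
  16. access 84: HIT. Next use of 84: never. Cache: [88 74 80 55 84 87]
  17. access 87: HIT. Next use of 87: step 21. Cache: [88 74 80 55 84 87]
  18. access 74: HIT. Next use of 74: never. Cache: [88 74 80 55 84 87]
  19. access 91: MISS, evict 74 (next use: never). Cache: [88 80 55 84 87 91]
  20. access 80: HIT. Next use of 80: never. Cache: [88 80 55 84 87 91]
  21. access 87: HIT. Next use of 87: never. Cache: [88 80 55 84 87 91]
  22. access 88: HIT. Next use of 88: never. Cache: [88 80 55 84 87 91]
Total: 13 hits, 9 misses, 3 evictions

Answer: 3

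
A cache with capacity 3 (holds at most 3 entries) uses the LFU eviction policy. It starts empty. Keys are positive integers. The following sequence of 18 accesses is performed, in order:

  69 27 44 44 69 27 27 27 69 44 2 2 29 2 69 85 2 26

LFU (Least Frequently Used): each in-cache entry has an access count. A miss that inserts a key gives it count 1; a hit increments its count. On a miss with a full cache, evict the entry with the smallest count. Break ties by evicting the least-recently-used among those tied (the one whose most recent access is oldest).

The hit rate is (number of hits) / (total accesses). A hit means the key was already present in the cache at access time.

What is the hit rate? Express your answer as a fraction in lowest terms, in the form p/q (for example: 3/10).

LFU simulation (capacity=3):
  1. access 69: MISS. Cache: [69(c=1)]
  2. access 27: MISS. Cache: [69(c=1) 27(c=1)]
  3. access 44: MISS. Cache: [69(c=1) 27(c=1) 44(c=1)]
  4. access 44: HIT, count now 2. Cache: [69(c=1) 27(c=1) 44(c=2)]
  5. access 69: HIT, count now 2. Cache: [27(c=1) 44(c=2) 69(c=2)]
  6. access 27: HIT, count now 2. Cache: [44(c=2) 69(c=2) 27(c=2)]
  7. access 27: HIT, count now 3. Cache: [44(c=2) 69(c=2) 27(c=3)]
  8. access 27: HIT, count now 4. Cache: [44(c=2) 69(c=2) 27(c=4)]
  9. access 69: HIT, count now 3. Cache: [44(c=2) 69(c=3) 27(c=4)]
  10. access 44: HIT, count now 3. Cache: [69(c=3) 44(c=3) 27(c=4)]
  11. access 2: MISS, evict 69(c=3). Cache: [2(c=1) 44(c=3) 27(c=4)]
  12. access 2: HIT, count now 2. Cache: [2(c=2) 44(c=3) 27(c=4)]
  13. access 29: MISS, evict 2(c=2). Cache: [29(c=1) 44(c=3) 27(c=4)]
  14. access 2: MISS, evict 29(c=1). Cache: [2(c=1) 44(c=3) 27(c=4)]
  15. access 69: MISS, evict 2(c=1). Cache: [69(c=1) 44(c=3) 27(c=4)]
  16. access 85: MISS, evict 69(c=1). Cache: [85(c=1) 44(c=3) 27(c=4)]
  17. access 2: MISS, evict 85(c=1). Cache: [2(c=1) 44(c=3) 27(c=4)]
  18. access 26: MISS, evict 2(c=1). Cache: [26(c=1) 44(c=3) 27(c=4)]
Total: 8 hits, 10 misses, 7 evictions

Hit rate = 8/18 = 4/9

Answer: 4/9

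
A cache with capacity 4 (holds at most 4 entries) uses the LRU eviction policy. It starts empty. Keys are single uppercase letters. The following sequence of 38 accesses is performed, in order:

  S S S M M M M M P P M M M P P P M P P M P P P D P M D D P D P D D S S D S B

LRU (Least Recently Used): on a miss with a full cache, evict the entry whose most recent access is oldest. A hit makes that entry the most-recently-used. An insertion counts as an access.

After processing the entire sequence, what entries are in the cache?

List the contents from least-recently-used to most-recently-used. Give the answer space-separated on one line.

Answer: P D S B

Derivation:
LRU simulation (capacity=4):
  1. access S: MISS. Cache (LRU->MRU): [S]
  2. access S: HIT. Cache (LRU->MRU): [S]
  3. access S: HIT. Cache (LRU->MRU): [S]
  4. access M: MISS. Cache (LRU->MRU): [S M]
  5. access M: HIT. Cache (LRU->MRU): [S M]
  6. access M: HIT. Cache (LRU->MRU): [S M]
  7. access M: HIT. Cache (LRU->MRU): [S M]
  8. access M: HIT. Cache (LRU->MRU): [S M]
  9. access P: MISS. Cache (LRU->MRU): [S M P]
  10. access P: HIT. Cache (LRU->MRU): [S M P]
  11. access M: HIT. Cache (LRU->MRU): [S P M]
  12. access M: HIT. Cache (LRU->MRU): [S P M]
  13. access M: HIT. Cache (LRU->MRU): [S P M]
  14. access P: HIT. Cache (LRU->MRU): [S M P]
  15. access P: HIT. Cache (LRU->MRU): [S M P]
  16. access P: HIT. Cache (LRU->MRU): [S M P]
  17. access M: HIT. Cache (LRU->MRU): [S P M]
  18. access P: HIT. Cache (LRU->MRU): [S M P]
  19. access P: HIT. Cache (LRU->MRU): [S M P]
  20. access M: HIT. Cache (LRU->MRU): [S P M]
  21. access P: HIT. Cache (LRU->MRU): [S M P]
  22. access P: HIT. Cache (LRU->MRU): [S M P]
  23. access P: HIT. Cache (LRU->MRU): [S M P]
  24. access D: MISS. Cache (LRU->MRU): [S M P D]
  25. access P: HIT. Cache (LRU->MRU): [S M D P]
  26. access M: HIT. Cache (LRU->MRU): [S D P M]
  27. access D: HIT. Cache (LRU->MRU): [S P M D]
  28. access D: HIT. Cache (LRU->MRU): [S P M D]
  29. access P: HIT. Cache (LRU->MRU): [S M D P]
  30. access D: HIT. Cache (LRU->MRU): [S M P D]
  31. access P: HIT. Cache (LRU->MRU): [S M D P]
  32. access D: HIT. Cache (LRU->MRU): [S M P D]
  33. access D: HIT. Cache (LRU->MRU): [S M P D]
  34. access S: HIT. Cache (LRU->MRU): [M P D S]
  35. access S: HIT. Cache (LRU->MRU): [M P D S]
  36. access D: HIT. Cache (LRU->MRU): [M P S D]
  37. access S: HIT. Cache (LRU->MRU): [M P D S]
  38. access B: MISS, evict M. Cache (LRU->MRU): [P D S B]
Total: 33 hits, 5 misses, 1 evictions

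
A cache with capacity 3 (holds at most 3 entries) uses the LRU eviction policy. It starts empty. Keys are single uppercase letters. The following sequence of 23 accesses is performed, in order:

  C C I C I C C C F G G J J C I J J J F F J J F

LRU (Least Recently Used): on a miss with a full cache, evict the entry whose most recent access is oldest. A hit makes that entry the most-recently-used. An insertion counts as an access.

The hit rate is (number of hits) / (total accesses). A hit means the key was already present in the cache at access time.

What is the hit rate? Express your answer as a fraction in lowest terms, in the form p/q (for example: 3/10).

LRU simulation (capacity=3):
  1. access C: MISS. Cache (LRU->MRU): [C]
  2. access C: HIT. Cache (LRU->MRU): [C]
  3. access I: MISS. Cache (LRU->MRU): [C I]
  4. access C: HIT. Cache (LRU->MRU): [I C]
  5. access I: HIT. Cache (LRU->MRU): [C I]
  6. access C: HIT. Cache (LRU->MRU): [I C]
  7. access C: HIT. Cache (LRU->MRU): [I C]
  8. access C: HIT. Cache (LRU->MRU): [I C]
  9. access F: MISS. Cache (LRU->MRU): [I C F]
  10. access G: MISS, evict I. Cache (LRU->MRU): [C F G]
  11. access G: HIT. Cache (LRU->MRU): [C F G]
  12. access J: MISS, evict C. Cache (LRU->MRU): [F G J]
  13. access J: HIT. Cache (LRU->MRU): [F G J]
  14. access C: MISS, evict F. Cache (LRU->MRU): [G J C]
  15. access I: MISS, evict G. Cache (LRU->MRU): [J C I]
  16. access J: HIT. Cache (LRU->MRU): [C I J]
  17. access J: HIT. Cache (LRU->MRU): [C I J]
  18. access J: HIT. Cache (LRU->MRU): [C I J]
  19. access F: MISS, evict C. Cache (LRU->MRU): [I J F]
  20. access F: HIT. Cache (LRU->MRU): [I J F]
  21. access J: HIT. Cache (LRU->MRU): [I F J]
  22. access J: HIT. Cache (LRU->MRU): [I F J]
  23. access F: HIT. Cache (LRU->MRU): [I J F]
Total: 15 hits, 8 misses, 5 evictions

Hit rate = 15/23

Answer: 15/23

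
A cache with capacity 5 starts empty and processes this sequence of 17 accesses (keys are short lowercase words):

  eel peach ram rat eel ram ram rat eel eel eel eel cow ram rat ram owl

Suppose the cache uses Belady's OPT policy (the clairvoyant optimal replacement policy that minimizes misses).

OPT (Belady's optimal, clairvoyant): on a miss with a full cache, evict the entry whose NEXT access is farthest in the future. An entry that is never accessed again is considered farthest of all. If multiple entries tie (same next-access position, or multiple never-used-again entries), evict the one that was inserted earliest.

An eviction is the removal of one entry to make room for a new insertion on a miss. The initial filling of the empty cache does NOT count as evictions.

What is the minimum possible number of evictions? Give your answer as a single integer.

OPT (Belady) simulation (capacity=5):
  1. access eel: MISS. Cache: [eel]
  2. access peach: MISS. Cache: [eel peach]
  3. access ram: MISS. Cache: [eel peach ram]
  4. access rat: MISS. Cache: [eel peach ram rat]
  5. access eel: HIT. Next use of eel: step 9. Cache: [eel peach ram rat]
  6. access ram: HIT. Next use of ram: step 7. Cache: [eel peach ram rat]
  7. access ram: HIT. Next use of ram: step 14. Cache: [eel peach ram rat]
  8. access rat: HIT. Next use of rat: step 15. Cache: [eel peach ram rat]
  9. access eel: HIT. Next use of eel: step 10. Cache: [eel peach ram rat]
  10. access eel: HIT. Next use of eel: step 11. Cache: [eel peach ram rat]
  11. access eel: HIT. Next use of eel: step 12. Cache: [eel peach ram rat]
  12. access eel: HIT. Next use of eel: never. Cache: [eel peach ram rat]
  13. access cow: MISS. Cache: [eel peach ram rat cow]
  14. access ram: HIT. Next use of ram: step 16. Cache: [eel peach ram rat cow]
  15. access rat: HIT. Next use of rat: never. Cache: [eel peach ram rat cow]
  16. access ram: HIT. Next use of ram: never. Cache: [eel peach ram rat cow]
  17. access owl: MISS, evict eel (next use: never). Cache: [peach ram rat cow owl]
Total: 11 hits, 6 misses, 1 evictions

Answer: 1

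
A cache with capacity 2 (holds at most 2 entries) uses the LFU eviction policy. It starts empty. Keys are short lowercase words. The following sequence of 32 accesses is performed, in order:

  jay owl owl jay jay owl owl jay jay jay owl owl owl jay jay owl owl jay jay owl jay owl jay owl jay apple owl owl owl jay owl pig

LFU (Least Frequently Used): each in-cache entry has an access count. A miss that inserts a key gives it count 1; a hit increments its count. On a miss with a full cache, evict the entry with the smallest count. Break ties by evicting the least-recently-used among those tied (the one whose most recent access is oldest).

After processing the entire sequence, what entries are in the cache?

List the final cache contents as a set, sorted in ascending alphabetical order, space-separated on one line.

LFU simulation (capacity=2):
  1. access jay: MISS. Cache: [jay(c=1)]
  2. access owl: MISS. Cache: [jay(c=1) owl(c=1)]
  3. access owl: HIT, count now 2. Cache: [jay(c=1) owl(c=2)]
  4. access jay: HIT, count now 2. Cache: [owl(c=2) jay(c=2)]
  5. access jay: HIT, count now 3. Cache: [owl(c=2) jay(c=3)]
  6. access owl: HIT, count now 3. Cache: [jay(c=3) owl(c=3)]
  7. access owl: HIT, count now 4. Cache: [jay(c=3) owl(c=4)]
  8. access jay: HIT, count now 4. Cache: [owl(c=4) jay(c=4)]
  9. access jay: HIT, count now 5. Cache: [owl(c=4) jay(c=5)]
  10. access jay: HIT, count now 6. Cache: [owl(c=4) jay(c=6)]
  11. access owl: HIT, count now 5. Cache: [owl(c=5) jay(c=6)]
  12. access owl: HIT, count now 6. Cache: [jay(c=6) owl(c=6)]
  13. access owl: HIT, count now 7. Cache: [jay(c=6) owl(c=7)]
  14. access jay: HIT, count now 7. Cache: [owl(c=7) jay(c=7)]
  15. access jay: HIT, count now 8. Cache: [owl(c=7) jay(c=8)]
  16. access owl: HIT, count now 8. Cache: [jay(c=8) owl(c=8)]
  17. access owl: HIT, count now 9. Cache: [jay(c=8) owl(c=9)]
  18. access jay: HIT, count now 9. Cache: [owl(c=9) jay(c=9)]
  19. access jay: HIT, count now 10. Cache: [owl(c=9) jay(c=10)]
  20. access owl: HIT, count now 10. Cache: [jay(c=10) owl(c=10)]
  21. access jay: HIT, count now 11. Cache: [owl(c=10) jay(c=11)]
  22. access owl: HIT, count now 11. Cache: [jay(c=11) owl(c=11)]
  23. access jay: HIT, count now 12. Cache: [owl(c=11) jay(c=12)]
  24. access owl: HIT, count now 12. Cache: [jay(c=12) owl(c=12)]
  25. access jay: HIT, count now 13. Cache: [owl(c=12) jay(c=13)]
  26. access apple: MISS, evict owl(c=12). Cache: [apple(c=1) jay(c=13)]
  27. access owl: MISS, evict apple(c=1). Cache: [owl(c=1) jay(c=13)]
  28. access owl: HIT, count now 2. Cache: [owl(c=2) jay(c=13)]
  29. access owl: HIT, count now 3. Cache: [owl(c=3) jay(c=13)]
  30. access jay: HIT, count now 14. Cache: [owl(c=3) jay(c=14)]
  31. access owl: HIT, count now 4. Cache: [owl(c=4) jay(c=14)]
  32. access pig: MISS, evict owl(c=4). Cache: [pig(c=1) jay(c=14)]
Total: 27 hits, 5 misses, 3 evictions

Answer: jay pig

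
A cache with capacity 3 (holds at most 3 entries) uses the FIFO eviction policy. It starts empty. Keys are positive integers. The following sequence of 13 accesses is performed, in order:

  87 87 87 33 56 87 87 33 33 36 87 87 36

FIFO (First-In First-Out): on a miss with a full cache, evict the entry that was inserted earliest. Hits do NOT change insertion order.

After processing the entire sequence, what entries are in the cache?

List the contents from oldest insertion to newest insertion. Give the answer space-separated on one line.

FIFO simulation (capacity=3):
  1. access 87: MISS. Cache (old->new): [87]
  2. access 87: HIT. Cache (old->new): [87]
  3. access 87: HIT. Cache (old->new): [87]
  4. access 33: MISS. Cache (old->new): [87 33]
  5. access 56: MISS. Cache (old->new): [87 33 56]
  6. access 87: HIT. Cache (old->new): [87 33 56]
  7. access 87: HIT. Cache (old->new): [87 33 56]
  8. access 33: HIT. Cache (old->new): [87 33 56]
  9. access 33: HIT. Cache (old->new): [87 33 56]
  10. access 36: MISS, evict 87. Cache (old->new): [33 56 36]
  11. access 87: MISS, evict 33. Cache (old->new): [56 36 87]
  12. access 87: HIT. Cache (old->new): [56 36 87]
  13. access 36: HIT. Cache (old->new): [56 36 87]
Total: 8 hits, 5 misses, 2 evictions

Answer: 56 36 87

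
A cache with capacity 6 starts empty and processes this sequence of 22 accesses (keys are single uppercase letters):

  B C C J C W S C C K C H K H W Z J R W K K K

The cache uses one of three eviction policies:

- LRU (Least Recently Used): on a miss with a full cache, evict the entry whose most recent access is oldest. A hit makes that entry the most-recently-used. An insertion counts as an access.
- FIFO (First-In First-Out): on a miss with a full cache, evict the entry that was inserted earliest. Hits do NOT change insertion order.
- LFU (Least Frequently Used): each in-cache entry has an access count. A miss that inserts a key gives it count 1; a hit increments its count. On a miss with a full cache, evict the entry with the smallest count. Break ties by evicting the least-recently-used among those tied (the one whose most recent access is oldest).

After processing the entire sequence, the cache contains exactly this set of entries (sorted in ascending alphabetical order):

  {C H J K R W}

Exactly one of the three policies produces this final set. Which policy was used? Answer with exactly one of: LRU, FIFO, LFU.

Answer: LFU

Derivation:
Simulating under each policy and comparing final sets:
  LRU: final set = {H J K R W Z} -> differs
  FIFO: final set = {H K R S W Z} -> differs
  LFU: final set = {C H J K R W} -> MATCHES target
Only LFU produces the target set.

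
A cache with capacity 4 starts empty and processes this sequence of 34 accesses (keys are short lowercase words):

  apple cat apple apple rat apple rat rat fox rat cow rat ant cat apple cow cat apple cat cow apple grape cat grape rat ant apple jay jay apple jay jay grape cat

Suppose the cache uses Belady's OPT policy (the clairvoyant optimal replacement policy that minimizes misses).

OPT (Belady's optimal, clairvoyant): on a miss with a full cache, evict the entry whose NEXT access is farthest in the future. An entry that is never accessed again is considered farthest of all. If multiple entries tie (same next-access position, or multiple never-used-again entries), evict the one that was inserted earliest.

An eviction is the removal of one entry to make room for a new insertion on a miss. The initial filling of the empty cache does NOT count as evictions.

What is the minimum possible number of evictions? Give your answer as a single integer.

OPT (Belady) simulation (capacity=4):
  1. access apple: MISS. Cache: [apple]
  2. access cat: MISS. Cache: [apple cat]
  3. access apple: HIT. Next use of apple: step 4. Cache: [apple cat]
  4. access apple: HIT. Next use of apple: step 6. Cache: [apple cat]
  5. access rat: MISS. Cache: [apple cat rat]
  6. access apple: HIT. Next use of apple: step 15. Cache: [apple cat rat]
  7. access rat: HIT. Next use of rat: step 8. Cache: [apple cat rat]
  8. access rat: HIT. Next use of rat: step 10. Cache: [apple cat rat]
  9. access fox: MISS. Cache: [apple cat rat fox]
  10. access rat: HIT. Next use of rat: step 12. Cache: [apple cat rat fox]
  11. access cow: MISS, evict fox (next use: never). Cache: [apple cat rat cow]
  12. access rat: HIT. Next use of rat: step 25. Cache: [apple cat rat cow]
  13. access ant: MISS, evict rat (next use: step 25). Cache: [apple cat cow ant]
  14. access cat: HIT. Next use of cat: step 17. Cache: [apple cat cow ant]
  15. access apple: HIT. Next use of apple: step 18. Cache: [apple cat cow ant]
  16. access cow: HIT. Next use of cow: step 20. Cache: [apple cat cow ant]
  17. access cat: HIT. Next use of cat: step 19. Cache: [apple cat cow ant]
  18. access apple: HIT. Next use of apple: step 21. Cache: [apple cat cow ant]
  19. access cat: HIT. Next use of cat: step 23. Cache: [apple cat cow ant]
  20. access cow: HIT. Next use of cow: never. Cache: [apple cat cow ant]
  21. access apple: HIT. Next use of apple: step 27. Cache: [apple cat cow ant]
  22. access grape: MISS, evict cow (next use: never). Cache: [apple cat ant grape]
  23. access cat: HIT. Next use of cat: step 34. Cache: [apple cat ant grape]
  24. access grape: HIT. Next use of grape: step 33. Cache: [apple cat ant grape]
  25. access rat: MISS, evict cat (next use: step 34). Cache: [apple ant grape rat]
  26. access ant: HIT. Next use of ant: never. Cache: [apple ant grape rat]
  27. access apple: HIT. Next use of apple: step 30. Cache: [apple ant grape rat]
  28. access jay: MISS, evict ant (next use: never). Cache: [apple grape rat jay]
  29. access jay: HIT. Next use of jay: step 31. Cache: [apple grape rat jay]
  30. access apple: HIT. Next use of apple: never. Cache: [apple grape rat jay]
  31. access jay: HIT. Next use of jay: step 32. Cache: [apple grape rat jay]
  32. access jay: HIT. Next use of jay: never. Cache: [apple grape rat jay]
  33. access grape: HIT. Next use of grape: never. Cache: [apple grape rat jay]
  34. access cat: MISS, evict apple (next use: never). Cache: [grape rat jay cat]
Total: 24 hits, 10 misses, 6 evictions

Answer: 6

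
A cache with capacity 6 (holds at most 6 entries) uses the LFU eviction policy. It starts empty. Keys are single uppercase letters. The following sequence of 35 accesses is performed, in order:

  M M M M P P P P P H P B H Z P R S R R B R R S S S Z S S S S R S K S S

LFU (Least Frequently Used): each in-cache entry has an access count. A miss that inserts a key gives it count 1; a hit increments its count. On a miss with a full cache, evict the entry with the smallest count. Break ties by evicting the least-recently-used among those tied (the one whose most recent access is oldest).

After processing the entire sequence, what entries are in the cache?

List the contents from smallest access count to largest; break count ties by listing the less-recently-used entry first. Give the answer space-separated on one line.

LFU simulation (capacity=6):
  1. access M: MISS. Cache: [M(c=1)]
  2. access M: HIT, count now 2. Cache: [M(c=2)]
  3. access M: HIT, count now 3. Cache: [M(c=3)]
  4. access M: HIT, count now 4. Cache: [M(c=4)]
  5. access P: MISS. Cache: [P(c=1) M(c=4)]
  6. access P: HIT, count now 2. Cache: [P(c=2) M(c=4)]
  7. access P: HIT, count now 3. Cache: [P(c=3) M(c=4)]
  8. access P: HIT, count now 4. Cache: [M(c=4) P(c=4)]
  9. access P: HIT, count now 5. Cache: [M(c=4) P(c=5)]
  10. access H: MISS. Cache: [H(c=1) M(c=4) P(c=5)]
  11. access P: HIT, count now 6. Cache: [H(c=1) M(c=4) P(c=6)]
  12. access B: MISS. Cache: [H(c=1) B(c=1) M(c=4) P(c=6)]
  13. access H: HIT, count now 2. Cache: [B(c=1) H(c=2) M(c=4) P(c=6)]
  14. access Z: MISS. Cache: [B(c=1) Z(c=1) H(c=2) M(c=4) P(c=6)]
  15. access P: HIT, count now 7. Cache: [B(c=1) Z(c=1) H(c=2) M(c=4) P(c=7)]
  16. access R: MISS. Cache: [B(c=1) Z(c=1) R(c=1) H(c=2) M(c=4) P(c=7)]
  17. access S: MISS, evict B(c=1). Cache: [Z(c=1) R(c=1) S(c=1) H(c=2) M(c=4) P(c=7)]
  18. access R: HIT, count now 2. Cache: [Z(c=1) S(c=1) H(c=2) R(c=2) M(c=4) P(c=7)]
  19. access R: HIT, count now 3. Cache: [Z(c=1) S(c=1) H(c=2) R(c=3) M(c=4) P(c=7)]
  20. access B: MISS, evict Z(c=1). Cache: [S(c=1) B(c=1) H(c=2) R(c=3) M(c=4) P(c=7)]
  21. access R: HIT, count now 4. Cache: [S(c=1) B(c=1) H(c=2) M(c=4) R(c=4) P(c=7)]
  22. access R: HIT, count now 5. Cache: [S(c=1) B(c=1) H(c=2) M(c=4) R(c=5) P(c=7)]
  23. access S: HIT, count now 2. Cache: [B(c=1) H(c=2) S(c=2) M(c=4) R(c=5) P(c=7)]
  24. access S: HIT, count now 3. Cache: [B(c=1) H(c=2) S(c=3) M(c=4) R(c=5) P(c=7)]
  25. access S: HIT, count now 4. Cache: [B(c=1) H(c=2) M(c=4) S(c=4) R(c=5) P(c=7)]
  26. access Z: MISS, evict B(c=1). Cache: [Z(c=1) H(c=2) M(c=4) S(c=4) R(c=5) P(c=7)]
  27. access S: HIT, count now 5. Cache: [Z(c=1) H(c=2) M(c=4) R(c=5) S(c=5) P(c=7)]
  28. access S: HIT, count now 6. Cache: [Z(c=1) H(c=2) M(c=4) R(c=5) S(c=6) P(c=7)]
  29. access S: HIT, count now 7. Cache: [Z(c=1) H(c=2) M(c=4) R(c=5) P(c=7) S(c=7)]
  30. access S: HIT, count now 8. Cache: [Z(c=1) H(c=2) M(c=4) R(c=5) P(c=7) S(c=8)]
  31. access R: HIT, count now 6. Cache: [Z(c=1) H(c=2) M(c=4) R(c=6) P(c=7) S(c=8)]
  32. access S: HIT, count now 9. Cache: [Z(c=1) H(c=2) M(c=4) R(c=6) P(c=7) S(c=9)]
  33. access K: MISS, evict Z(c=1). Cache: [K(c=1) H(c=2) M(c=4) R(c=6) P(c=7) S(c=9)]
  34. access S: HIT, count now 10. Cache: [K(c=1) H(c=2) M(c=4) R(c=6) P(c=7) S(c=10)]
  35. access S: HIT, count now 11. Cache: [K(c=1) H(c=2) M(c=4) R(c=6) P(c=7) S(c=11)]
Total: 25 hits, 10 misses, 4 evictions

Answer: K H M R P S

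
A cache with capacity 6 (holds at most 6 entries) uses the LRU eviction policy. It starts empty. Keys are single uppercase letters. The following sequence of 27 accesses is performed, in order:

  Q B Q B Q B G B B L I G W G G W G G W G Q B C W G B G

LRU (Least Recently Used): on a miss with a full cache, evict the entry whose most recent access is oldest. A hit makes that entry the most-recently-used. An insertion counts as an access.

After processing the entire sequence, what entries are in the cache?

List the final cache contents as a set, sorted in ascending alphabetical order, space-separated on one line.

Answer: B C G I Q W

Derivation:
LRU simulation (capacity=6):
  1. access Q: MISS. Cache (LRU->MRU): [Q]
  2. access B: MISS. Cache (LRU->MRU): [Q B]
  3. access Q: HIT. Cache (LRU->MRU): [B Q]
  4. access B: HIT. Cache (LRU->MRU): [Q B]
  5. access Q: HIT. Cache (LRU->MRU): [B Q]
  6. access B: HIT. Cache (LRU->MRU): [Q B]
  7. access G: MISS. Cache (LRU->MRU): [Q B G]
  8. access B: HIT. Cache (LRU->MRU): [Q G B]
  9. access B: HIT. Cache (LRU->MRU): [Q G B]
  10. access L: MISS. Cache (LRU->MRU): [Q G B L]
  11. access I: MISS. Cache (LRU->MRU): [Q G B L I]
  12. access G: HIT. Cache (LRU->MRU): [Q B L I G]
  13. access W: MISS. Cache (LRU->MRU): [Q B L I G W]
  14. access G: HIT. Cache (LRU->MRU): [Q B L I W G]
  15. access G: HIT. Cache (LRU->MRU): [Q B L I W G]
  16. access W: HIT. Cache (LRU->MRU): [Q B L I G W]
  17. access G: HIT. Cache (LRU->MRU): [Q B L I W G]
  18. access G: HIT. Cache (LRU->MRU): [Q B L I W G]
  19. access W: HIT. Cache (LRU->MRU): [Q B L I G W]
  20. access G: HIT. Cache (LRU->MRU): [Q B L I W G]
  21. access Q: HIT. Cache (LRU->MRU): [B L I W G Q]
  22. access B: HIT. Cache (LRU->MRU): [L I W G Q B]
  23. access C: MISS, evict L. Cache (LRU->MRU): [I W G Q B C]
  24. access W: HIT. Cache (LRU->MRU): [I G Q B C W]
  25. access G: HIT. Cache (LRU->MRU): [I Q B C W G]
  26. access B: HIT. Cache (LRU->MRU): [I Q C W G B]
  27. access G: HIT. Cache (LRU->MRU): [I Q C W B G]
Total: 20 hits, 7 misses, 1 evictions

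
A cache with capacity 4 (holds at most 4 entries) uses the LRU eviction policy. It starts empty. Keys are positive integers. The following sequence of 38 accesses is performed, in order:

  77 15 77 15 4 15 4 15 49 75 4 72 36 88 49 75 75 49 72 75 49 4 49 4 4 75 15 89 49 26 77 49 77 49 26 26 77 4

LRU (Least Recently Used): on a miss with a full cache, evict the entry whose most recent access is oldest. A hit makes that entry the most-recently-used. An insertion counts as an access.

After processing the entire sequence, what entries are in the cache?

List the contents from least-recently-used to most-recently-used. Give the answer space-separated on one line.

LRU simulation (capacity=4):
  1. access 77: MISS. Cache (LRU->MRU): [77]
  2. access 15: MISS. Cache (LRU->MRU): [77 15]
  3. access 77: HIT. Cache (LRU->MRU): [15 77]
  4. access 15: HIT. Cache (LRU->MRU): [77 15]
  5. access 4: MISS. Cache (LRU->MRU): [77 15 4]
  6. access 15: HIT. Cache (LRU->MRU): [77 4 15]
  7. access 4: HIT. Cache (LRU->MRU): [77 15 4]
  8. access 15: HIT. Cache (LRU->MRU): [77 4 15]
  9. access 49: MISS. Cache (LRU->MRU): [77 4 15 49]
  10. access 75: MISS, evict 77. Cache (LRU->MRU): [4 15 49 75]
  11. access 4: HIT. Cache (LRU->MRU): [15 49 75 4]
  12. access 72: MISS, evict 15. Cache (LRU->MRU): [49 75 4 72]
  13. access 36: MISS, evict 49. Cache (LRU->MRU): [75 4 72 36]
  14. access 88: MISS, evict 75. Cache (LRU->MRU): [4 72 36 88]
  15. access 49: MISS, evict 4. Cache (LRU->MRU): [72 36 88 49]
  16. access 75: MISS, evict 72. Cache (LRU->MRU): [36 88 49 75]
  17. access 75: HIT. Cache (LRU->MRU): [36 88 49 75]
  18. access 49: HIT. Cache (LRU->MRU): [36 88 75 49]
  19. access 72: MISS, evict 36. Cache (LRU->MRU): [88 75 49 72]
  20. access 75: HIT. Cache (LRU->MRU): [88 49 72 75]
  21. access 49: HIT. Cache (LRU->MRU): [88 72 75 49]
  22. access 4: MISS, evict 88. Cache (LRU->MRU): [72 75 49 4]
  23. access 49: HIT. Cache (LRU->MRU): [72 75 4 49]
  24. access 4: HIT. Cache (LRU->MRU): [72 75 49 4]
  25. access 4: HIT. Cache (LRU->MRU): [72 75 49 4]
  26. access 75: HIT. Cache (LRU->MRU): [72 49 4 75]
  27. access 15: MISS, evict 72. Cache (LRU->MRU): [49 4 75 15]
  28. access 89: MISS, evict 49. Cache (LRU->MRU): [4 75 15 89]
  29. access 49: MISS, evict 4. Cache (LRU->MRU): [75 15 89 49]
  30. access 26: MISS, evict 75. Cache (LRU->MRU): [15 89 49 26]
  31. access 77: MISS, evict 15. Cache (LRU->MRU): [89 49 26 77]
  32. access 49: HIT. Cache (LRU->MRU): [89 26 77 49]
  33. access 77: HIT. Cache (LRU->MRU): [89 26 49 77]
  34. access 49: HIT. Cache (LRU->MRU): [89 26 77 49]
  35. access 26: HIT. Cache (LRU->MRU): [89 77 49 26]
  36. access 26: HIT. Cache (LRU->MRU): [89 77 49 26]
  37. access 77: HIT. Cache (LRU->MRU): [89 49 26 77]
  38. access 4: MISS, evict 89. Cache (LRU->MRU): [49 26 77 4]
Total: 20 hits, 18 misses, 14 evictions

Answer: 49 26 77 4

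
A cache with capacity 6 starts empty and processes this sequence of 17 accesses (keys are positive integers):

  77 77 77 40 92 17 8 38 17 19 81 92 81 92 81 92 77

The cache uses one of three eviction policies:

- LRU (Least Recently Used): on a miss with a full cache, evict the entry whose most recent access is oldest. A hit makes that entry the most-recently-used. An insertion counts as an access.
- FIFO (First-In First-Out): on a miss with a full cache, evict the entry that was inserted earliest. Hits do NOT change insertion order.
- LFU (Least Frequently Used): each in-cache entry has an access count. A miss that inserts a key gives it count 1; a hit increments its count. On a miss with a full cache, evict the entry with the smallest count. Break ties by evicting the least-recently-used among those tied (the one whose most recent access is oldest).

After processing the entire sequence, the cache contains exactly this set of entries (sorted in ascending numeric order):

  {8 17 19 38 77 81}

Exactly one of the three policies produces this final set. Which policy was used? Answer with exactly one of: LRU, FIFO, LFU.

Answer: FIFO

Derivation:
Simulating under each policy and comparing final sets:
  LRU: final set = {17 19 38 77 81 92} -> differs
  FIFO: final set = {8 17 19 38 77 81} -> MATCHES target
  LFU: final set = {17 19 38 77 81 92} -> differs
Only FIFO produces the target set.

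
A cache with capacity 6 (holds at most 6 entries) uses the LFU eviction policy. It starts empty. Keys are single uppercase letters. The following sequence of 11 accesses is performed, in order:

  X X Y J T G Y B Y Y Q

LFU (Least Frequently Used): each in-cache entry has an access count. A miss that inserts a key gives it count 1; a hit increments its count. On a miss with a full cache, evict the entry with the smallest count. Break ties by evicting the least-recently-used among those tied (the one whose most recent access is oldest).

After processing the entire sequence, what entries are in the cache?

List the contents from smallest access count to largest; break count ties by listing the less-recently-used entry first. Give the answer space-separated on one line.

Answer: T G B Q X Y

Derivation:
LFU simulation (capacity=6):
  1. access X: MISS. Cache: [X(c=1)]
  2. access X: HIT, count now 2. Cache: [X(c=2)]
  3. access Y: MISS. Cache: [Y(c=1) X(c=2)]
  4. access J: MISS. Cache: [Y(c=1) J(c=1) X(c=2)]
  5. access T: MISS. Cache: [Y(c=1) J(c=1) T(c=1) X(c=2)]
  6. access G: MISS. Cache: [Y(c=1) J(c=1) T(c=1) G(c=1) X(c=2)]
  7. access Y: HIT, count now 2. Cache: [J(c=1) T(c=1) G(c=1) X(c=2) Y(c=2)]
  8. access B: MISS. Cache: [J(c=1) T(c=1) G(c=1) B(c=1) X(c=2) Y(c=2)]
  9. access Y: HIT, count now 3. Cache: [J(c=1) T(c=1) G(c=1) B(c=1) X(c=2) Y(c=3)]
  10. access Y: HIT, count now 4. Cache: [J(c=1) T(c=1) G(c=1) B(c=1) X(c=2) Y(c=4)]
  11. access Q: MISS, evict J(c=1). Cache: [T(c=1) G(c=1) B(c=1) Q(c=1) X(c=2) Y(c=4)]
Total: 4 hits, 7 misses, 1 evictions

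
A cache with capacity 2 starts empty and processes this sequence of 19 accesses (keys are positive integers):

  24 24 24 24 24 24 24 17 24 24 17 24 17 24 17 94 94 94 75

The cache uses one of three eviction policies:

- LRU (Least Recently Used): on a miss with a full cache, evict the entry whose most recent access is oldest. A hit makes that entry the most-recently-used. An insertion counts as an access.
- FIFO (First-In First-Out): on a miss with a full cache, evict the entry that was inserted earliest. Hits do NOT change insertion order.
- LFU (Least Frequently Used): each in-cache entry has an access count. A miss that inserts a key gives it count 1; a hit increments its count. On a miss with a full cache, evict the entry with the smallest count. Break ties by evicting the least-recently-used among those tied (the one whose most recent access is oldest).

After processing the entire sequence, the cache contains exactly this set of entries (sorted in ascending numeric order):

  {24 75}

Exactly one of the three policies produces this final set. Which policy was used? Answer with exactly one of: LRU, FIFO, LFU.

Answer: LFU

Derivation:
Simulating under each policy and comparing final sets:
  LRU: final set = {75 94} -> differs
  FIFO: final set = {75 94} -> differs
  LFU: final set = {24 75} -> MATCHES target
Only LFU produces the target set.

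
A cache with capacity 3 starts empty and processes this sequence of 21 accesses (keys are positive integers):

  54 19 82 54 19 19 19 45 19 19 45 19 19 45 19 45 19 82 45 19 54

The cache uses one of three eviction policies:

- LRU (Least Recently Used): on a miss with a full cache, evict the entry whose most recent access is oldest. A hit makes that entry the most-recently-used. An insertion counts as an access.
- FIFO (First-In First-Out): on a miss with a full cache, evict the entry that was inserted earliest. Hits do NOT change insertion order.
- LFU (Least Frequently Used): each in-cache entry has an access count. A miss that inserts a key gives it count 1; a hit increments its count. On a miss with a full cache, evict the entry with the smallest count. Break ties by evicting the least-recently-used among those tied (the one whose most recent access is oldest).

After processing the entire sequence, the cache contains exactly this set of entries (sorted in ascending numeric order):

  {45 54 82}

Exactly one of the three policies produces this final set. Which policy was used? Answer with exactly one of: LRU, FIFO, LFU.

Answer: FIFO

Derivation:
Simulating under each policy and comparing final sets:
  LRU: final set = {19 45 54} -> differs
  FIFO: final set = {45 54 82} -> MATCHES target
  LFU: final set = {19 45 54} -> differs
Only FIFO produces the target set.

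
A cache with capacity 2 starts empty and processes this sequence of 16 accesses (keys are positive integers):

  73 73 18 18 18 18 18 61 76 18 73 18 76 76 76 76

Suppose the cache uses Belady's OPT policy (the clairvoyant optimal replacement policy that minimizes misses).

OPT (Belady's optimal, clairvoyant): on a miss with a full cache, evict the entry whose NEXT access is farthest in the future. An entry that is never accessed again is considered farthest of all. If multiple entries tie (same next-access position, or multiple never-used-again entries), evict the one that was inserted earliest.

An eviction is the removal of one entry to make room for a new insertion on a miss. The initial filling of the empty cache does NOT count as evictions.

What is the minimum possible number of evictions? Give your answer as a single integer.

OPT (Belady) simulation (capacity=2):
  1. access 73: MISS. Cache: [73]
  2. access 73: HIT. Next use of 73: step 11. Cache: [73]
  3. access 18: MISS. Cache: [73 18]
  4. access 18: HIT. Next use of 18: step 5. Cache: [73 18]
  5. access 18: HIT. Next use of 18: step 6. Cache: [73 18]
  6. access 18: HIT. Next use of 18: step 7. Cache: [73 18]
  7. access 18: HIT. Next use of 18: step 10. Cache: [73 18]
  8. access 61: MISS, evict 73 (next use: step 11). Cache: [18 61]
  9. access 76: MISS, evict 61 (next use: never). Cache: [18 76]
  10. access 18: HIT. Next use of 18: step 12. Cache: [18 76]
  11. access 73: MISS, evict 76 (next use: step 13). Cache: [18 73]
  12. access 18: HIT. Next use of 18: never. Cache: [18 73]
  13. access 76: MISS, evict 18 (next use: never). Cache: [73 76]
  14. access 76: HIT. Next use of 76: step 15. Cache: [73 76]
  15. access 76: HIT. Next use of 76: step 16. Cache: [73 76]
  16. access 76: HIT. Next use of 76: never. Cache: [73 76]
Total: 10 hits, 6 misses, 4 evictions

Answer: 4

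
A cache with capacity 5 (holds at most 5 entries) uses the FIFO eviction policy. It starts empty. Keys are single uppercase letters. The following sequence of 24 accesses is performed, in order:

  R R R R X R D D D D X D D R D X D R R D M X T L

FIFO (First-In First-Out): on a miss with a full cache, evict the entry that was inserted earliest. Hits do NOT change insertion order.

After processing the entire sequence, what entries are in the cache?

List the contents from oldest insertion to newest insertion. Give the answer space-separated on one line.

Answer: X D M T L

Derivation:
FIFO simulation (capacity=5):
  1. access R: MISS. Cache (old->new): [R]
  2. access R: HIT. Cache (old->new): [R]
  3. access R: HIT. Cache (old->new): [R]
  4. access R: HIT. Cache (old->new): [R]
  5. access X: MISS. Cache (old->new): [R X]
  6. access R: HIT. Cache (old->new): [R X]
  7. access D: MISS. Cache (old->new): [R X D]
  8. access D: HIT. Cache (old->new): [R X D]
  9. access D: HIT. Cache (old->new): [R X D]
  10. access D: HIT. Cache (old->new): [R X D]
  11. access X: HIT. Cache (old->new): [R X D]
  12. access D: HIT. Cache (old->new): [R X D]
  13. access D: HIT. Cache (old->new): [R X D]
  14. access R: HIT. Cache (old->new): [R X D]
  15. access D: HIT. Cache (old->new): [R X D]
  16. access X: HIT. Cache (old->new): [R X D]
  17. access D: HIT. Cache (old->new): [R X D]
  18. access R: HIT. Cache (old->new): [R X D]
  19. access R: HIT. Cache (old->new): [R X D]
  20. access D: HIT. Cache (old->new): [R X D]
  21. access M: MISS. Cache (old->new): [R X D M]
  22. access X: HIT. Cache (old->new): [R X D M]
  23. access T: MISS. Cache (old->new): [R X D M T]
  24. access L: MISS, evict R. Cache (old->new): [X D M T L]
Total: 18 hits, 6 misses, 1 evictions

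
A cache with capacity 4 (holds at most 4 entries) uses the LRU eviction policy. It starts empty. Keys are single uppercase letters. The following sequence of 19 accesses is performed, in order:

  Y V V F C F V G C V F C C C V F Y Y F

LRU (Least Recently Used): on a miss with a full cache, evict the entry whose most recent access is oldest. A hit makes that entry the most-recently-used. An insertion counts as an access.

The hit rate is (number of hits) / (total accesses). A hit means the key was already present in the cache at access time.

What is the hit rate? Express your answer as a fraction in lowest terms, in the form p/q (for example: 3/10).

LRU simulation (capacity=4):
  1. access Y: MISS. Cache (LRU->MRU): [Y]
  2. access V: MISS. Cache (LRU->MRU): [Y V]
  3. access V: HIT. Cache (LRU->MRU): [Y V]
  4. access F: MISS. Cache (LRU->MRU): [Y V F]
  5. access C: MISS. Cache (LRU->MRU): [Y V F C]
  6. access F: HIT. Cache (LRU->MRU): [Y V C F]
  7. access V: HIT. Cache (LRU->MRU): [Y C F V]
  8. access G: MISS, evict Y. Cache (LRU->MRU): [C F V G]
  9. access C: HIT. Cache (LRU->MRU): [F V G C]
  10. access V: HIT. Cache (LRU->MRU): [F G C V]
  11. access F: HIT. Cache (LRU->MRU): [G C V F]
  12. access C: HIT. Cache (LRU->MRU): [G V F C]
  13. access C: HIT. Cache (LRU->MRU): [G V F C]
  14. access C: HIT. Cache (LRU->MRU): [G V F C]
  15. access V: HIT. Cache (LRU->MRU): [G F C V]
  16. access F: HIT. Cache (LRU->MRU): [G C V F]
  17. access Y: MISS, evict G. Cache (LRU->MRU): [C V F Y]
  18. access Y: HIT. Cache (LRU->MRU): [C V F Y]
  19. access F: HIT. Cache (LRU->MRU): [C V Y F]
Total: 13 hits, 6 misses, 2 evictions

Hit rate = 13/19

Answer: 13/19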